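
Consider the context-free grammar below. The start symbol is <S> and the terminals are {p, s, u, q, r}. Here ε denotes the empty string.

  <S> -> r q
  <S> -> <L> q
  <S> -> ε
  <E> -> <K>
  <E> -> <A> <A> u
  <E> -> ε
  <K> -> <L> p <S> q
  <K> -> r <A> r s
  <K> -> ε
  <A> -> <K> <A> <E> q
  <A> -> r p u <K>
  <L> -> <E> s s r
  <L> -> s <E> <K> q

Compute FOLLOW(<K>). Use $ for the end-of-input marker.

{q, r, s, u}

FIRST(<S>): from <S>->r q we get {r}; from <S>-><L> q we get {r, s}; from <S>->ε we get {ε}. So FIRST(<S>) = {ε, r, s}.
FIRST(<E>): from <E>-><K> we get {ε, r, s}; from <E>-><A> <A> u we get {r, s}; from <E>->ε we get {ε}. So FIRST(<E>) = {ε, r, s}.
FIRST(<L>): from <L>-><E> s s r we get {r, s}; from <L>->s <E> <K> q we get {s}. So FIRST(<L>) = {r, s}.
FIRST(<K>): from <K>-><L> p <S> q we get {r, s}; from <K>->r <A> r s we get {r}; from <K>->ε we get {ε}. So FIRST(<K>) = {ε, r, s}.
FIRST(<A>): from <A>-><K> <A> <E> q we get {r, s}; from <A>->r p u <K> we get {r}. So FIRST(<A>) = {r, s}.
FOLLOW(<S>) includes $ since <S> is the start symbol.
FOLLOW(<S>): in <K>-><L> p <S> q, <S> is followed by q with FIRST {q}. Thus FOLLOW(<S>) = {$, q}.
FOLLOW(<E>): in <A>-><K> <A> <E> q, <E> is followed by q with FIRST {q}; in <L>-><E> s s r, <E> is followed by s s r with FIRST {s}; in <L>->s <E> <K> q, <E> is followed by <K> q with FIRST {q, r, s}. Thus FOLLOW(<E>) = {q, r, s}.
FOLLOW(<A>): in <E>-><A> <A> u (occurrence 1), <A> is followed by <A> u with FIRST {r, s}; in <E>-><A> <A> u (occurrence 2), <A> is followed by u with FIRST {u}; in <K>->r <A> r s, <A> is followed by r s with FIRST {r}; in <A>-><K> <A> <E> q, <A> is followed by <E> q with FIRST {q, r, s}. Thus FOLLOW(<A>) = {q, r, s, u}.
FOLLOW(<K>): in <E>-><K>, the suffix after <K> is empty, so FOLLOW(<K>) ⊇ FOLLOW(<E>) = {q, r, s}; in <A>-><K> <A> <E> q, <K> is followed by <A> <E> q with FIRST {r, s}; in <A>->r p u <K>, the suffix after <K> is empty, so FOLLOW(<K>) ⊇ FOLLOW(<A>) = {q, r, s, u}; in <L>->s <E> <K> q, <K> is followed by q with FIRST {q}. Thus FOLLOW(<K>) = {q, r, s, u}.
FOLLOW(<L>): in <S>-><L> q, <L> is followed by q with FIRST {q}; in <K>-><L> p <S> q, <L> is followed by p <S> q with FIRST {p}. Thus FOLLOW(<L>) = {p, q}.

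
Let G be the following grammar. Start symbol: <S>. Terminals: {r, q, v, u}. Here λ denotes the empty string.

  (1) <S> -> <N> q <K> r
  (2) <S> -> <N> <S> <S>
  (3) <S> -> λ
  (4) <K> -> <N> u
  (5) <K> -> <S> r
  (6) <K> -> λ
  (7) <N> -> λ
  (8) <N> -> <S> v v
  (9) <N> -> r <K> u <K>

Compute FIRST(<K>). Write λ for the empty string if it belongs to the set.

{λ, q, r, u, v}

FIRST(<S>): from <S>-><N> q <K> r we get {q, r, v}; from <S>-><N> <S> <S> we get {λ, q, r, v}; from <S>->λ we get {λ}. So FIRST(<S>) = {λ, q, r, v}.
FIRST(<N>): from <N>->λ we get {λ}; from <N>-><S> v v we get {q, r, v}; from <N>->r <K> u <K> we get {r}. So FIRST(<N>) = {λ, q, r, v}.
FIRST(<K>): from <K>-><N> u we get {q, r, u, v}; from <K>-><S> r we get {q, r, v}; from <K>->λ we get {λ}. So FIRST(<K>) = {λ, q, r, u, v}.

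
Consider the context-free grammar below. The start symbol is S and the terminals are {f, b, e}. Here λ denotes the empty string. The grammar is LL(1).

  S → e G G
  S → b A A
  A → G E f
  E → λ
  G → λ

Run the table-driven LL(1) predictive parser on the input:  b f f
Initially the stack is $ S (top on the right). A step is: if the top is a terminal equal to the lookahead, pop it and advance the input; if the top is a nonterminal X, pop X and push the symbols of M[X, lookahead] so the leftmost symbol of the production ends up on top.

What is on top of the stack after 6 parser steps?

A

     Stack      Input    Action
  1  $ S        b f f $  expand S → b A A
  2  $ A A b    b f f $  match b
  3  $ A A      f f $    expand A → G E f
  4  $ A f E G  f f $    expand G → λ
  5  $ A f E    f f $    expand E → λ
  6  $ A f      f f $    match f
Stack after step 6: $ A (top = A).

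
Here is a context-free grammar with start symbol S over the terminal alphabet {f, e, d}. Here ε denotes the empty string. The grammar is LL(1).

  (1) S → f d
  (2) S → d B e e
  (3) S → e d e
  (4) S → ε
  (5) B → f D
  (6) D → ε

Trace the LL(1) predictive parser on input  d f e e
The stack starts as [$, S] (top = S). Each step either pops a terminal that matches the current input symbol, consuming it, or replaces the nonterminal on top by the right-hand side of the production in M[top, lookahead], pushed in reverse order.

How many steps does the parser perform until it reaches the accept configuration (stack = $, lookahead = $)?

     Stack      Input      Action
  1  $ S        d f e e $  expand S → d B e e
  2  $ e e B d  d f e e $  match d
  3  $ e e B    f e e $    expand B → f D
  4  $ e e D f  f e e $    match f
  5  $ e e D    e e $      expand D → ε
  6  $ e e      e e $      match e
  7  $ e        e $        match e
Accept reached after 7 steps.

7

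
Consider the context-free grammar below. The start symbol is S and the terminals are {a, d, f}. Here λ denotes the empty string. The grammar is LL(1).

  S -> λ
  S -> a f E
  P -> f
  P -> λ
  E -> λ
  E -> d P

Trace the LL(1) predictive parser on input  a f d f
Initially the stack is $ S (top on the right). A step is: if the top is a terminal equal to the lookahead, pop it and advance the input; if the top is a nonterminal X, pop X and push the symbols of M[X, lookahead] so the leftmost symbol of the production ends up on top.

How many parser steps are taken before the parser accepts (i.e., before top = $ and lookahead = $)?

step 1: stack=$ S  input=a f d f $  — expand S -> a f E
step 2: stack=$ E f a  input=a f d f $  — match a
step 3: stack=$ E f  input=f d f $  — match f
step 4: stack=$ E  input=d f $  — expand E -> d P
step 5: stack=$ P d  input=d f $  — match d
step 6: stack=$ P  input=f $  — expand P -> f
step 7: stack=$ f  input=f $  — match f
Accept reached after 7 steps.

7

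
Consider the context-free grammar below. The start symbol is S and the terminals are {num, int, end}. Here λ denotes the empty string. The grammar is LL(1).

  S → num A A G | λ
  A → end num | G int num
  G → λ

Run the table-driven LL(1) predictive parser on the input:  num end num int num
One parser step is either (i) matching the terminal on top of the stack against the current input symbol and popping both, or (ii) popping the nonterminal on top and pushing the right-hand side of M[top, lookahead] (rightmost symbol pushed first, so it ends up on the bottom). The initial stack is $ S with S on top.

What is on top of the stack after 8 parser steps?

num

     Stack          Input                  Action
  1  $ S            num end num int num $  expand S → num A A G
  2  $ G A A num    num end num int num $  match num
  3  $ G A A        end num int num $      expand A → end num
  4  $ G A num end  end num int num $      match end
  5  $ G A num      num int num $          match num
  6  $ G A          int num $              expand A → G int num
  7  $ G num int G  int num $              expand G → λ
  8  $ G num int    int num $              match int
Stack after step 8: $ G num (top = num).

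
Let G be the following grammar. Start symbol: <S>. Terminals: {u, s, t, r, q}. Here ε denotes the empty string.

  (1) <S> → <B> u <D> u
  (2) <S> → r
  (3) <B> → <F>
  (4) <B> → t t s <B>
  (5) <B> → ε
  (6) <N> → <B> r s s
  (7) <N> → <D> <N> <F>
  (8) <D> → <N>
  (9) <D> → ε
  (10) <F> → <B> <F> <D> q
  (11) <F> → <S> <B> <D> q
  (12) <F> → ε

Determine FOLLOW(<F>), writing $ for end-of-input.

{q, r, t, u}

FIRST(<S>): from <S>→<B> u <D> u we get {q, r, t, u}; from <S>→r we get {r}. So FIRST(<S>) = {q, r, t, u}.
FIRST(<B>): from <B>→<F> we get {ε, q, r, t, u}; from <B>→t t s <B> we get {t}; from <B>→ε we get {ε}. So FIRST(<B>) = {ε, q, r, t, u}.
FIRST(<N>): from <N>→<B> r s s we get {q, r, t, u}; from <N>→<D> <N> <F> we get {q, r, t, u}. So FIRST(<N>) = {q, r, t, u}.
FIRST(<D>): from <D>→<N> we get {q, r, t, u}; from <D>→ε we get {ε}. So FIRST(<D>) = {ε, q, r, t, u}.
FIRST(<F>): from <F>→<B> <F> <D> q we get {q, r, t, u}; from <F>→<S> <B> <D> q we get {q, r, t, u}; from <F>→ε we get {ε}. So FIRST(<F>) = {ε, q, r, t, u}.
FOLLOW(<S>) includes $ since <S> is the start symbol.
FOLLOW(<S>): in <F>→<S> <B> <D> q, <S> is followed by <B> <D> q with FIRST {q, r, t, u}. Thus FOLLOW(<S>) = {$, q, r, t, u}.
FOLLOW(<B>): in <S>→<B> u <D> u, <B> is followed by u <D> u with FIRST {u}; in <B>→t t s <B>, the suffix after <B> is empty (adds nothing new); in <N>→<B> r s s, <B> is followed by r s s with FIRST {r}; in <F>→<B> <F> <D> q, <B> is followed by <F> <D> q with FIRST {q, r, t, u}; in <F>→<S> <B> <D> q, <B> is followed by <D> q with FIRST {q, r, t, u}. Thus FOLLOW(<B>) = {q, r, t, u}.
FOLLOW(<D>): in <S>→<B> u <D> u, <D> is followed by u with FIRST {u}; in <N>→<D> <N> <F>, <D> is followed by <N> <F> with FIRST {q, r, t, u}; in <F>→<B> <F> <D> q, <D> is followed by q with FIRST {q}; in <F>→<S> <B> <D> q, <D> is followed by q with FIRST {q}. Thus FOLLOW(<D>) = {q, r, t, u}.
FOLLOW(<N>): in <N>→<D> <N> <F>, <N> is followed by <F> with FIRST {ε, q, r, t, u}; in <N>→<D> <N> <F>, the suffix after <N> is nullable (adds nothing new); in <D>→<N>, the suffix after <N> is empty, so FOLLOW(<N>) ⊇ FOLLOW(<D>) = {q, r, t, u}. Thus FOLLOW(<N>) = {q, r, t, u}.
FOLLOW(<F>): in <B>→<F>, the suffix after <F> is empty, so FOLLOW(<F>) ⊇ FOLLOW(<B>) = {q, r, t, u}; in <N>→<D> <N> <F>, the suffix after <F> is empty, so FOLLOW(<F>) ⊇ FOLLOW(<N>) = {q, r, t, u}; in <F>→<B> <F> <D> q, <F> is followed by <D> q with FIRST {q, r, t, u}. Thus FOLLOW(<F>) = {q, r, t, u}.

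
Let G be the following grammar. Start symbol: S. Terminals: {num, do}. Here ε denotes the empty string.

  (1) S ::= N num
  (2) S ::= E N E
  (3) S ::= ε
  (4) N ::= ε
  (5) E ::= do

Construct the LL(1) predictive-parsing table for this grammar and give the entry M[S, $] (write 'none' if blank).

S ::= ε

FIRST(N) = {ε}
FIRST(E) = {do}
FIRST(S) = {ε, do, num}  (via N num, E N E)
FOLLOW(S) includes $ since S is the start symbol.
FOLLOW(S): S appears on no right-hand side. Thus FOLLOW(S) = {$}.
For S ::= N num: FIRST(N num) = {num}, so it goes in M[S, t] for t ∈ {num}.
For S ::= E N E: FIRST(E N E) = {do}, so it goes in M[S, t] for t ∈ {do}.
For S ::= ε: FIRST(ε) = {ε}, so it goes in M[S, t] for t ∈ {}; since ε ∈ FIRST, also for every t ∈ FOLLOW(S) = {$}.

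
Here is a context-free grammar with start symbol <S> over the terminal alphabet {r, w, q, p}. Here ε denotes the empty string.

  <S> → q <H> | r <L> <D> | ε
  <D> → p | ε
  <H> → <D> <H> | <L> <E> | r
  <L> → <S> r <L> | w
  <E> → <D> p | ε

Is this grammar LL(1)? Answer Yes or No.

No

FIRST(<S>) = {ε, q, r}
FIRST(<D>) = {ε, p}
FIRST(<H>) = {p, q, r, w}
FIRST(<L>) = {q, r, w}
FIRST(<E>) = {ε, p}
FOLLOW(<S>) = {$, r}
FOLLOW(<D>) = {$, p, q, r, w}
FOLLOW(<H>) = {$, r}
FOLLOW(<L>) = {$, p, r}
FOLLOW(<E>) = {$, r}
Cell M[<D>, p] receives both <D> → p and <D> → ε — the grammar is not LL(1).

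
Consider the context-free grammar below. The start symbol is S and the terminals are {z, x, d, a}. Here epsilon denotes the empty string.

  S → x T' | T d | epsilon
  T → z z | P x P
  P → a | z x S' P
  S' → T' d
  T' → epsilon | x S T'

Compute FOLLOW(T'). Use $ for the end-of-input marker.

FIRST(P) = {a, z}
FIRST(T') = {epsilon, x}
FIRST(T) = {a, z}  (via P x P)
FIRST(S') = {d, x}  (via T' d)
FIRST(S) = {epsilon, a, x, z}  (via T d)
FOLLOW(S) includes $ since S is the start symbol.
FOLLOW(T): in S→T d, T is followed by d with FIRST {d}. Thus FOLLOW(T) = {d}.
FOLLOW(P): in T→P x P (occurrence 1), P is followed by x P with FIRST {x}; in T→P x P (occurrence 2), the suffix after P is empty, so FOLLOW(P) ⊇ FOLLOW(T) = {d}; in P→z x S' P, the suffix after P is empty (adds nothing new). Thus FOLLOW(P) = {d, x}.
FOLLOW(S'): in P→z x S' P, S' is followed by P with FIRST {a, z}. Thus FOLLOW(S') = {a, z}.
FOLLOW(S): in T'→x S T', S is followed by T' with FIRST {epsilon, x}; in T'→x S T', the suffix after S is nullable, so FOLLOW(S) ⊇ FOLLOW(T') = {$, d, x}. Thus FOLLOW(S) = {$, d, x}.
FOLLOW(T'): in S→x T', the suffix after T' is empty, so FOLLOW(T') ⊇ FOLLOW(S) = {$, d, x}; in S'→T' d, T' is followed by d with FIRST {d}; in T'→x S T', the suffix after T' is empty (adds nothing new). Thus FOLLOW(T') = {$, d, x}.

{$, d, x}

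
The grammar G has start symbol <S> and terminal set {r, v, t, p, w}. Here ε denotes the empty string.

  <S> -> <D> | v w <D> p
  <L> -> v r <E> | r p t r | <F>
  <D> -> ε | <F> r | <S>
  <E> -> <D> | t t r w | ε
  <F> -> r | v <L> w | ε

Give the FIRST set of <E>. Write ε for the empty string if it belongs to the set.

{ε, r, t, v}

FIRST(<F>): from <F>->r we get {r}; from <F>->v <L> w we get {v}; from <F>->ε we get {ε}. So FIRST(<F>) = {ε, r, v}.
FIRST(<L>): from <L>->v r <E> we get {v}; from <L>->r p t r we get {r}; from <L>-><F> we get {ε, r, v}. So FIRST(<L>) = {ε, r, v}.
FIRST(<S>): from <S>-><D> we get {ε, r, v}; from <S>->v w <D> p we get {v}. So FIRST(<S>) = {ε, r, v}.
FIRST(<D>): from <D>->ε we get {ε}; from <D>-><F> r we get {r, v}; from <D>-><S> we get {ε, r, v}. So FIRST(<D>) = {ε, r, v}.
FIRST(<E>): from <E>-><D> we get {ε, r, v}; from <E>->t t r w we get {t}; from <E>->ε we get {ε}. So FIRST(<E>) = {ε, r, t, v}.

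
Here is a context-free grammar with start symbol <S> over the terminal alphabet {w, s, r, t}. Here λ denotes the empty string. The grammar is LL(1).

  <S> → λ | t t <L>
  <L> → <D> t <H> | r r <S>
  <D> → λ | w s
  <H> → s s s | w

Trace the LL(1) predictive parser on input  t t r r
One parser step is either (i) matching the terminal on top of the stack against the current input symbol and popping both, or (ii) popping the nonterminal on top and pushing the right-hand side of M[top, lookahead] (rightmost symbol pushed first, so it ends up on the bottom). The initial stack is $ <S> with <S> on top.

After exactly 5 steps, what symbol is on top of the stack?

r

step 1: stack=$ <S>  input=t t r r $  — expand <S> → t t <L>
step 2: stack=$ <L> t t  input=t t r r $  — match t
step 3: stack=$ <L> t  input=t r r $  — match t
step 4: stack=$ <L>  input=r r $  — expand <L> → r r <S>
step 5: stack=$ <S> r r  input=r r $  — match r
Stack after step 5: $ <S> r (top = r).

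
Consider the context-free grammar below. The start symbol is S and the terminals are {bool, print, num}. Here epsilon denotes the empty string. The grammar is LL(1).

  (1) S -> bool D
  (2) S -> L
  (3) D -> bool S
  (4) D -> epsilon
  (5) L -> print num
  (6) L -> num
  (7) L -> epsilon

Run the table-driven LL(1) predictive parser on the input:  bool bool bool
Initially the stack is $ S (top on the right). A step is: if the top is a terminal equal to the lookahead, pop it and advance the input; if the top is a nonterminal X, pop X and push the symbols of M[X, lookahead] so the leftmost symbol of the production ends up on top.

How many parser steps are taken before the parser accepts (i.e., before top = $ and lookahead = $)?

step 1: stack=$ S  input=bool bool bool $  — expand S -> bool D
step 2: stack=$ D bool  input=bool bool bool $  — match bool
step 3: stack=$ D  input=bool bool $  — expand D -> bool S
step 4: stack=$ S bool  input=bool bool $  — match bool
step 5: stack=$ S  input=bool $  — expand S -> bool D
step 6: stack=$ D bool  input=bool $  — match bool
step 7: stack=$ D  input=$  — expand D -> epsilon
Accept reached after 7 steps.

7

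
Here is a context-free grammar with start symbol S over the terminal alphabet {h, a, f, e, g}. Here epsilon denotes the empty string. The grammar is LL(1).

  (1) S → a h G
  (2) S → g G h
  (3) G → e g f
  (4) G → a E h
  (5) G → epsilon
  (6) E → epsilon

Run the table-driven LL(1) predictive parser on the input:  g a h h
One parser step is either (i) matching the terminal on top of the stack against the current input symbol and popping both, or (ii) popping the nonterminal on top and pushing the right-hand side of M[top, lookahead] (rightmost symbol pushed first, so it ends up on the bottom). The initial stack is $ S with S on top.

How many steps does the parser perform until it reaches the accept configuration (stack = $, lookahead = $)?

step 1: stack=$ S  input=g a h h $  — expand S → g G h
step 2: stack=$ h G g  input=g a h h $  — match g
step 3: stack=$ h G  input=a h h $  — expand G → a E h
step 4: stack=$ h h E a  input=a h h $  — match a
step 5: stack=$ h h E  input=h h $  — expand E → epsilon
step 6: stack=$ h h  input=h h $  — match h
step 7: stack=$ h  input=h $  — match h
Accept reached after 7 steps.

7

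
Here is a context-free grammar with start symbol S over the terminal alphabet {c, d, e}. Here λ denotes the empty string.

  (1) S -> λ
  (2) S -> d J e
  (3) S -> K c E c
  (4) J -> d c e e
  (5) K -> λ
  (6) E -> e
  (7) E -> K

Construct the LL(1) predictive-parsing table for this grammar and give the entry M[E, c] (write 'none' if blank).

FIRST(J) = {d}
FIRST(K) = {λ}
FIRST(S) = {λ, c, d}  (via K c E c)
FIRST(E) = {λ, e}  (via K)
FOLLOW(S) includes $ since S is the start symbol.
FOLLOW(E): in S->K c E c, E is followed by c with FIRST {c}. Thus FOLLOW(E) = {c}.
For E -> e: FIRST(e) = {e}, so it goes in M[E, t] for t ∈ {e}.
For E -> K: FIRST(K) = {λ}, so it goes in M[E, t] for t ∈ {}; since λ ∈ FIRST, also for every t ∈ FOLLOW(E) = {c}.

E -> K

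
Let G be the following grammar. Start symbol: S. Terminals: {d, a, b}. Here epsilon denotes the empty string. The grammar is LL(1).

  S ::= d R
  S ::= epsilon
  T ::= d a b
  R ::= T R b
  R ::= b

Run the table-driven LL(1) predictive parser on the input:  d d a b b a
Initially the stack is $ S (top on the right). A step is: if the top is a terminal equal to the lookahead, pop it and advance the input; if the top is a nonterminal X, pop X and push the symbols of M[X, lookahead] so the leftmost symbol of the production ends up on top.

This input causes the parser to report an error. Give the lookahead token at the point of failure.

      Stack        Input          Action
   1  $ S          d d a b b a $  expand S ::= d R
   2  $ R d        d d a b b a $  match d
   3  $ R          d a b b a $    expand R ::= T R b
   4  $ b R T      d a b b a $    expand T ::= d a b
   5  $ b R b a d  d a b b a $    match d
   6  $ b R b a    a b b a $      match a
   7  $ b R b      b b a $        match b
   8  $ b R        b a $          expand R ::= b
   9  $ b b        b a $          match b
  10  $ b          a $            error: top is terminal b but lookahead is a

a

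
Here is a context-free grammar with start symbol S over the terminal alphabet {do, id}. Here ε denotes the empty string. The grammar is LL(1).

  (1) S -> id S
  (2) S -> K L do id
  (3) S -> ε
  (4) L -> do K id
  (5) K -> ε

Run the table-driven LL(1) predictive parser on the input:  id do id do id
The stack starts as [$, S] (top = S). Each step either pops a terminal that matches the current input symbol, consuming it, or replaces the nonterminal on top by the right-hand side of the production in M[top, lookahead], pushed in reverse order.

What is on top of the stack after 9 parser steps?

     Stack            Input             Action
  1  $ S              id do id do id $  expand S -> id S
  2  $ S id           id do id do id $  match id
  3  $ S              do id do id $     expand S -> K L do id
  4  $ id do L K      do id do id $     expand K -> ε
  5  $ id do L        do id do id $     expand L -> do K id
  6  $ id do id K do  do id do id $     match do
  7  $ id do id K     id do id $        expand K -> ε
  8  $ id do id       id do id $        match id
  9  $ id do          do id $           match do
Stack after step 9: $ id (top = id).

id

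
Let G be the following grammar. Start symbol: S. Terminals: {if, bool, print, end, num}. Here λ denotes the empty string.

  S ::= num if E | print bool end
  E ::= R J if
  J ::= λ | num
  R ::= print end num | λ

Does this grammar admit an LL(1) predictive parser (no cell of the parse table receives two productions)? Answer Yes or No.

Yes

FIRST(S) = {num, print}
FIRST(E) = {if, num, print}
FIRST(J) = {λ, num}
FIRST(R) = {λ, print}
FOLLOW(S) = {$}
FOLLOW(E) = {$}
FOLLOW(J) = {if}
FOLLOW(R) = {if, num}
Each cell of M receives at most one production.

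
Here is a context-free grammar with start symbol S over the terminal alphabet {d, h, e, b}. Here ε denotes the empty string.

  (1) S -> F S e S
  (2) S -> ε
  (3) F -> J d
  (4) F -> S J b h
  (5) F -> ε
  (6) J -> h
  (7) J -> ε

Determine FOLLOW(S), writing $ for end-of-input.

{$, b, e, h}

FIRST(J) = {ε, h}
FIRST(S) = {ε, b, d, e, h}  (via F S e S)
FIRST(F) = {ε, b, d, e, h}  (via J d, S J b h)
FOLLOW(S) includes $ since S is the start symbol.
FOLLOW(S): in S->F S e S (occurrence 1), S is followed by e S with FIRST {e}; in S->F S e S (occurrence 2), the suffix after S is empty (adds nothing new); in F->S J b h, S is followed by J b h with FIRST {b, h}. Thus FOLLOW(S) = {$, b, e, h}.
FOLLOW(F): in S->F S e S, F is followed by S e S with FIRST {b, d, e, h}. Thus FOLLOW(F) = {b, d, e, h}.
FOLLOW(J): in F->J d, J is followed by d with FIRST {d}; in F->S J b h, J is followed by b h with FIRST {b}. Thus FOLLOW(J) = {b, d}.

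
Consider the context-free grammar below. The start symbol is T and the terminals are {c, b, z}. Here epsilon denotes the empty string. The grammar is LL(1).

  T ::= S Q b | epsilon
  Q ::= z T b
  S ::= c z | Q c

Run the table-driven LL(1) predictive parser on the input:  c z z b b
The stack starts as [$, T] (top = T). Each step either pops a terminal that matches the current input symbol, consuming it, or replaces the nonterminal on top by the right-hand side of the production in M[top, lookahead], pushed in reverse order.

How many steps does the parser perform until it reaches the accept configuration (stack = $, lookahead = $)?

9

step 1: stack=$ T  input=c z z b b $  — expand T ::= S Q b
step 2: stack=$ b Q S  input=c z z b b $  — expand S ::= c z
step 3: stack=$ b Q z c  input=c z z b b $  — match c
step 4: stack=$ b Q z  input=z z b b $  — match z
step 5: stack=$ b Q  input=z b b $  — expand Q ::= z T b
step 6: stack=$ b b T z  input=z b b $  — match z
step 7: stack=$ b b T  input=b b $  — expand T ::= epsilon
step 8: stack=$ b b  input=b b $  — match b
step 9: stack=$ b  input=b $  — match b
Accept reached after 9 steps.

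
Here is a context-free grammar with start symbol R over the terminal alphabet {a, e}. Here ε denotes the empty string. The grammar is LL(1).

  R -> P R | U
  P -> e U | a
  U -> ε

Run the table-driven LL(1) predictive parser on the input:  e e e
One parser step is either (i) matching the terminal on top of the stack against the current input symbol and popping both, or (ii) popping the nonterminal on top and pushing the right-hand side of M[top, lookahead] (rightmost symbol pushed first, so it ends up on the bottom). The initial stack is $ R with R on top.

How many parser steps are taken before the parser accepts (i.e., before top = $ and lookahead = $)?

      Stack    Input    Action
   1  $ R      e e e $  expand R -> P R
   2  $ R P    e e e $  expand P -> e U
   3  $ R U e  e e e $  match e
   4  $ R U    e e $    expand U -> ε
   5  $ R      e e $    expand R -> P R
   6  $ R P    e e $    expand P -> e U
   7  $ R U e  e e $    match e
   8  $ R U    e $      expand U -> ε
   9  $ R      e $      expand R -> P R
  10  $ R P    e $      expand P -> e U
  11  $ R U e  e $      match e
  12  $ R U    $        expand U -> ε
  13  $ R      $        expand R -> U
  14  $ U      $        expand U -> ε
Accept reached after 14 steps.

14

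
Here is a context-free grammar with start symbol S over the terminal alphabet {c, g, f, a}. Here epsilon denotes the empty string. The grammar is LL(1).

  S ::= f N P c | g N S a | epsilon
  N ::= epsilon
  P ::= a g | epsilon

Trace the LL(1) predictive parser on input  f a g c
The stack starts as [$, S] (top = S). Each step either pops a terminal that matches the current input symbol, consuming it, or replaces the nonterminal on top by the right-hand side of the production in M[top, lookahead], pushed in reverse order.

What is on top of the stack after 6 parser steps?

c

step 1: stack=$ S  input=f a g c $  — expand S ::= f N P c
step 2: stack=$ c P N f  input=f a g c $  — match f
step 3: stack=$ c P N  input=a g c $  — expand N ::= epsilon
step 4: stack=$ c P  input=a g c $  — expand P ::= a g
step 5: stack=$ c g a  input=a g c $  — match a
step 6: stack=$ c g  input=g c $  — match g
Stack after step 6: $ c (top = c).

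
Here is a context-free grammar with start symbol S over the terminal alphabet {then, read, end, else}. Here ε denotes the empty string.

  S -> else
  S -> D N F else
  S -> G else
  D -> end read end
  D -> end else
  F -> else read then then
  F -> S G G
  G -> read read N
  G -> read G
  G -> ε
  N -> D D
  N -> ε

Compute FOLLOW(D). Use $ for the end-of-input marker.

FIRST(D) = {end}
FIRST(G) = {ε, read}
FIRST(S) = {else, end, read}  (via D N F else, G else)
FIRST(N) = {ε, end}  (via D D)
FIRST(F) = {else, end, read}  (via S G G)
FOLLOW(S) includes $ since S is the start symbol.
FOLLOW(F): in S->D N F else, F is followed by else with FIRST {else}. Thus FOLLOW(F) = {else}.
FOLLOW(S): in F->S G G, S is followed by G G with FIRST {ε, read}; in F->S G G, the suffix after S is nullable, so FOLLOW(S) ⊇ FOLLOW(F) = {else}. Thus FOLLOW(S) = {$, else, read}.
FOLLOW(G): in S->G else, G is followed by else with FIRST {else}; in F->S G G (occurrence 1), G is followed by G with FIRST {ε, read}; in F->S G G (occurrence 1), the suffix after G is nullable, so FOLLOW(G) ⊇ FOLLOW(F) = {else}; in F->S G G (occurrence 2), the suffix after G is empty, so FOLLOW(G) ⊇ FOLLOW(F) = {else}; in G->read G, the suffix after G is empty (adds nothing new). Thus FOLLOW(G) = {else, read}.
FOLLOW(N): in S->D N F else, N is followed by F else with FIRST {else, end, read}; in G->read read N, the suffix after N is empty, so FOLLOW(N) ⊇ FOLLOW(G) = {else, read}. Thus FOLLOW(N) = {else, end, read}.
FOLLOW(D): in S->D N F else, D is followed by N F else with FIRST {else, end, read}; in N->D D (occurrence 1), D is followed by D with FIRST {end}; in N->D D (occurrence 2), the suffix after D is empty, so FOLLOW(D) ⊇ FOLLOW(N) = {else, end, read}. Thus FOLLOW(D) = {else, end, read}.

{else, end, read}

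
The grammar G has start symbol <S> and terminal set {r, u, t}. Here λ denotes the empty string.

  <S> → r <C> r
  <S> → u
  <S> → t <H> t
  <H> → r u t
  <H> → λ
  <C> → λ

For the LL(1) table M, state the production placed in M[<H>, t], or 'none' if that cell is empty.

FIRST(<S>): from <S>→r <C> r we get {r}; from <S>→u we get {u}; from <S>→t <H> t we get {t}. So FIRST(<S>) = {r, t, u}.
FIRST(<H>): from <H>→r u t we get {r}; from <H>→λ we get {λ}. So FIRST(<H>) = {λ, r}.
FIRST(<C>): from <C>→λ we get {λ}. So FIRST(<C>) = {λ}.
FOLLOW(<S>) includes $ since <S> is the start symbol.
FOLLOW(<H>): in <S>→t <H> t, <H> is followed by t with FIRST {t}. Thus FOLLOW(<H>) = {t}.
For <H> → r u t: FIRST(r u t) = {r}, so it goes in M[<H>, t] for t ∈ {r}.
For <H> → λ: FIRST(λ) = {λ}, so it goes in M[<H>, t] for t ∈ {}; since λ ∈ FIRST, also for every t ∈ FOLLOW(<H>) = {t}.

<H> → λ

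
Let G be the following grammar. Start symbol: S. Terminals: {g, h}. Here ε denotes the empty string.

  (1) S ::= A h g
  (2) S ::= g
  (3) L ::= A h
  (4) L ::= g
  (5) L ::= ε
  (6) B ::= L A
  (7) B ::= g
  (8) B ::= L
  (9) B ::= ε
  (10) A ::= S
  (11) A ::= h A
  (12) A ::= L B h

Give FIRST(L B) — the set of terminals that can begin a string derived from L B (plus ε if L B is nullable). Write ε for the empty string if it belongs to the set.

{ε, g, h}

FIRST(S) = {g, h}  (via A h g)
FIRST(L) = {ε, g, h}  (via A h)
FIRST(B) = {ε, g, h}  (via L A, L)
FIRST(A) = {g, h}  (via S, L B h)
FIRST(L B): take FIRST of each symbol in turn, carrying on past any symbol whose FIRST contains ε; result {ε, g, h}.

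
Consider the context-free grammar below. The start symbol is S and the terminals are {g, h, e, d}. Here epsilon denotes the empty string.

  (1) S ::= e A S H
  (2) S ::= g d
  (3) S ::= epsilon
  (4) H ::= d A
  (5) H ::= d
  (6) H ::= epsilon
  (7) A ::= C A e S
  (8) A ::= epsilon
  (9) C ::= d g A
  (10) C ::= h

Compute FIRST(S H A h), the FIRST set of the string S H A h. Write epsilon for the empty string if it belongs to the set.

FIRST(S): from S::=e A S H we get {e}; from S::=g d we get {g}; from S::=epsilon we get {epsilon}. So FIRST(S) = {epsilon, e, g}.
FIRST(H): from H::=d A we get {d}; from H::=d we get {d}; from H::=epsilon we get {epsilon}. So FIRST(H) = {epsilon, d}.
FIRST(C): from C::=d g A we get {d}; from C::=h we get {h}. So FIRST(C) = {d, h}.
FIRST(A): from A::=C A e S we get {d, h}; from A::=epsilon we get {epsilon}. So FIRST(A) = {epsilon, d, h}.
FIRST(S H A h): take FIRST of each symbol in turn, carrying on past any symbol whose FIRST contains epsilon; result {d, e, g, h}.

{d, e, g, h}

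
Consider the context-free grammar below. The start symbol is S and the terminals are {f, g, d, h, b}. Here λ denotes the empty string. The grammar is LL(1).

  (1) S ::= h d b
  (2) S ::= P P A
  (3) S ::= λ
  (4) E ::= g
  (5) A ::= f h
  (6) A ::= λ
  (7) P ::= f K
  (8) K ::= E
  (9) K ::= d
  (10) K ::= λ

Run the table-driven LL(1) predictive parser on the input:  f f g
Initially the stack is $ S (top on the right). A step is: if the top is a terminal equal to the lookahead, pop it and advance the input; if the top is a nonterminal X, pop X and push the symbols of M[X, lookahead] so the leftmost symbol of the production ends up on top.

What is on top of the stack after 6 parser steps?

     Stack      Input    Action
  1  $ S        f f g $  expand S ::= P P A
  2  $ A P P    f f g $  expand P ::= f K
  3  $ A P K f  f f g $  match f
  4  $ A P K    f g $    expand K ::= λ
  5  $ A P      f g $    expand P ::= f K
  6  $ A K f    f g $    match f
Stack after step 6: $ A K (top = K).

K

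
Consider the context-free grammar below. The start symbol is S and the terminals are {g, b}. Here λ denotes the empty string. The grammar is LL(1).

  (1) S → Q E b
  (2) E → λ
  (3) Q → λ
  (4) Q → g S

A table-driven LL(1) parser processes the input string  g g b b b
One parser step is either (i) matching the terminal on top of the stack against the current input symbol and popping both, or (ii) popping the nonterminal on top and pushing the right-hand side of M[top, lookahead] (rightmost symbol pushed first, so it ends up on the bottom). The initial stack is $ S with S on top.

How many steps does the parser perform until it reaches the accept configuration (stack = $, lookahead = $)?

14

      Stack            Input        Action
   1  $ S              g g b b b $  expand S → Q E b
   2  $ b E Q          g g b b b $  expand Q → g S
   3  $ b E S g        g g b b b $  match g
   4  $ b E S          g b b b $    expand S → Q E b
   5  $ b E b E Q      g b b b $    expand Q → g S
   6  $ b E b E S g    g b b b $    match g
   7  $ b E b E S      b b b $      expand S → Q E b
   8  $ b E b E b E Q  b b b $      expand Q → λ
   9  $ b E b E b E    b b b $      expand E → λ
  10  $ b E b E b      b b b $      match b
  11  $ b E b E        b b $        expand E → λ
  12  $ b E b          b b $        match b
  13  $ b E            b $          expand E → λ
  14  $ b              b $          match b
Accept reached after 14 steps.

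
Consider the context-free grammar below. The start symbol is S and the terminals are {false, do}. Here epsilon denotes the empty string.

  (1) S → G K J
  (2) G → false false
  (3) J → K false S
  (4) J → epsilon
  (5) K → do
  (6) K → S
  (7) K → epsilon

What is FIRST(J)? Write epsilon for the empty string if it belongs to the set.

FIRST(G) = {false}
FIRST(S) = {false}  (via G K J)
FIRST(K) = {epsilon, do, false}  (via S)
FIRST(J) = {epsilon, do, false}  (via K false S)

{epsilon, do, false}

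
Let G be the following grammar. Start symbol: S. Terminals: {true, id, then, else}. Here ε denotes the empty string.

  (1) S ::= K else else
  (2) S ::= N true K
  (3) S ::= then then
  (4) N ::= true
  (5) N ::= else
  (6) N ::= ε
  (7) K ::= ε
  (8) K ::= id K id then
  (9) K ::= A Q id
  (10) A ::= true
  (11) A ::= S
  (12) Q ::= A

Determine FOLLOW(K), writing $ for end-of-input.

FIRST(N): from N::=true we get {true}; from N::=else we get {else}; from N::=ε we get {ε}. So FIRST(N) = {ε, else, true}.
FIRST(S): from S::=K else else we get {else, id, then, true}; from S::=N true K we get {else, true}; from S::=then then we get {then}. So FIRST(S) = {else, id, then, true}.
FIRST(A): from A::=true we get {true}; from A::=S we get {else, id, then, true}. So FIRST(A) = {else, id, then, true}.
FIRST(K): from K::=ε we get {ε}; from K::=id K id then we get {id}; from K::=A Q id we get {else, id, then, true}. So FIRST(K) = {ε, else, id, then, true}.
FIRST(Q): from Q::=A we get {else, id, then, true}. So FIRST(Q) = {else, id, then, true}.
FOLLOW(S) includes $ since S is the start symbol.
FOLLOW(N): in S::=N true K, N is followed by true K with FIRST {true}. Thus FOLLOW(N) = {true}.
FOLLOW(Q): in K::=A Q id, Q is followed by id with FIRST {id}. Thus FOLLOW(Q) = {id}.
FOLLOW(A): in K::=A Q id, A is followed by Q id with FIRST {else, id, then, true}; in Q::=A, the suffix after A is empty, so FOLLOW(A) ⊇ FOLLOW(Q) = {id}. Thus FOLLOW(A) = {else, id, then, true}.
FOLLOW(S): in A::=S, the suffix after S is empty, so FOLLOW(S) ⊇ FOLLOW(A) = {else, id, then, true}. Thus FOLLOW(S) = {$, else, id, then, true}.
FOLLOW(K): in S::=K else else, K is followed by else else with FIRST {else}; in S::=N true K, the suffix after K is empty, so FOLLOW(K) ⊇ FOLLOW(S) = {$, else, id, then, true}; in K::=id K id then, K is followed by id then with FIRST {id}. Thus FOLLOW(K) = {$, else, id, then, true}.

{$, else, id, then, true}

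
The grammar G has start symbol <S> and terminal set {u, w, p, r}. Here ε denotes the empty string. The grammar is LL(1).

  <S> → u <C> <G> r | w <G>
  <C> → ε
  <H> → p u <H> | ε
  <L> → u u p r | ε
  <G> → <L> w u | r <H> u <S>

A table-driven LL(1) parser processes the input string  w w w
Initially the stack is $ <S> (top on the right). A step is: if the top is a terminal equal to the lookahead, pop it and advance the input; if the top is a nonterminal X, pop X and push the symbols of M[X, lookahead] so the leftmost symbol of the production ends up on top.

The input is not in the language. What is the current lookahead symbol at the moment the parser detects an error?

step 1: stack=$ <S>  input=w w w $  — expand <S> → w <G>
step 2: stack=$ <G> w  input=w w w $  — match w
step 3: stack=$ <G>  input=w w $  — expand <G> → <L> w u
step 4: stack=$ u w <L>  input=w w $  — expand <L> → ε
step 5: stack=$ u w  input=w w $  — match w
step 6: stack=$ u  input=w $  — error: top is terminal u but lookahead is w

w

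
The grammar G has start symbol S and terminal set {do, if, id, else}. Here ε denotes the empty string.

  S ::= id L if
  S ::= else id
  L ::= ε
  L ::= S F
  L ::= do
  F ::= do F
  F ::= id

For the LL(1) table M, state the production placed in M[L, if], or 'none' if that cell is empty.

FIRST(S): from S::=id L if we get {id}; from S::=else id we get {else}. So FIRST(S) = {else, id}.
FIRST(F): from F::=do F we get {do}; from F::=id we get {id}. So FIRST(F) = {do, id}.
FIRST(L): from L::=ε we get {ε}; from L::=S F we get {else, id}; from L::=do we get {do}. So FIRST(L) = {ε, do, else, id}.
FOLLOW(S) includes $ since S is the start symbol.
FOLLOW(L): in S::=id L if, L is followed by if with FIRST {if}. Thus FOLLOW(L) = {if}.
For L ::= ε: FIRST(ε) = {ε}, so it goes in M[L, t] for t ∈ {}; since ε ∈ FIRST, also for every t ∈ FOLLOW(L) = {if}.
For L ::= S F: FIRST(S F) = {else, id}, so it goes in M[L, t] for t ∈ {else, id}.
For L ::= do: FIRST(do) = {do}, so it goes in M[L, t] for t ∈ {do}.

L ::= ε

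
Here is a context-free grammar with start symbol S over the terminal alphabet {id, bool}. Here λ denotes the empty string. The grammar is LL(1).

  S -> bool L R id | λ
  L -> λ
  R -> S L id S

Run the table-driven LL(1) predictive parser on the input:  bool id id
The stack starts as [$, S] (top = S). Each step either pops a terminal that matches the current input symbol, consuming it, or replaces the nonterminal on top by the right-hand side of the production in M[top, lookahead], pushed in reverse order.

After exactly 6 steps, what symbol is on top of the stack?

     Stack          Input         Action
  1  $ S            bool id id $  expand S -> bool L R id
  2  $ id R L bool  bool id id $  match bool
  3  $ id R L       id id $       expand L -> λ
  4  $ id R         id id $       expand R -> S L id S
  5  $ id S id L S  id id $       expand S -> λ
  6  $ id S id L    id id $       expand L -> λ
Stack after step 6: $ id S id (top = id).

id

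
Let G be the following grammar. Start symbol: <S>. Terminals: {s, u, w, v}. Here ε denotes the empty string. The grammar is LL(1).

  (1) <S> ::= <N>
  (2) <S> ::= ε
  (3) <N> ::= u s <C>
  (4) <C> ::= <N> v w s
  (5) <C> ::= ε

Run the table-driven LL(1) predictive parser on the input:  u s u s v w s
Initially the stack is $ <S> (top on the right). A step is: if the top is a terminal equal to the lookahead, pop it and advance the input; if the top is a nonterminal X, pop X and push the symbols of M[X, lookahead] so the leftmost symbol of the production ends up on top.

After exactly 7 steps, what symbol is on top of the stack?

step 1: stack=$ <S>  input=u s u s v w s $  — expand <S> ::= <N>
step 2: stack=$ <N>  input=u s u s v w s $  — expand <N> ::= u s <C>
step 3: stack=$ <C> s u  input=u s u s v w s $  — match u
step 4: stack=$ <C> s  input=s u s v w s $  — match s
step 5: stack=$ <C>  input=u s v w s $  — expand <C> ::= <N> v w s
step 6: stack=$ s w v <N>  input=u s v w s $  — expand <N> ::= u s <C>
step 7: stack=$ s w v <C> s u  input=u s v w s $  — match u
Stack after step 7: $ s w v <C> s (top = s).

s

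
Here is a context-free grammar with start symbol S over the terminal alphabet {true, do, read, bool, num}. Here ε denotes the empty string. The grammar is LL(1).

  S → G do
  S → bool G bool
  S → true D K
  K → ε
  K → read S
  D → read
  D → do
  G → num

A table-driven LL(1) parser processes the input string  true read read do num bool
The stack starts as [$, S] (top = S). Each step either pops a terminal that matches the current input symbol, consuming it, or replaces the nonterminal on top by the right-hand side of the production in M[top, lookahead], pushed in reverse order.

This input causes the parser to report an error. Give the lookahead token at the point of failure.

step 1: stack=$ S  input=true read read do num bool $  — expand S → true D K
step 2: stack=$ K D true  input=true read read do num bool $  — match true
step 3: stack=$ K D  input=read read do num bool $  — expand D → read
step 4: stack=$ K read  input=read read do num bool $  — match read
step 5: stack=$ K  input=read do num bool $  — expand K → read S
step 6: stack=$ S read  input=read do num bool $  — match read
step 7: stack=$ S  input=do num bool $  — error: M[S, do] is empty

do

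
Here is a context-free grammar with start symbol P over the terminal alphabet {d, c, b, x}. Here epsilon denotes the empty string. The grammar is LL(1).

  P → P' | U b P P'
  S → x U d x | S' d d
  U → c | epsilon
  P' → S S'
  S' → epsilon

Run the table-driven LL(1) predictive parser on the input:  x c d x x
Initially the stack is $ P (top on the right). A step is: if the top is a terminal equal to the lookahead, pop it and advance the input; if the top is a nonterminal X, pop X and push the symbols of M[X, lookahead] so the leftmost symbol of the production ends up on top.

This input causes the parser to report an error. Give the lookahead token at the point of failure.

x

      Stack         Input        Action
   1  $ P           x c d x x $  expand P → P'
   2  $ P'          x c d x x $  expand P' → S S'
   3  $ S' S        x c d x x $  expand S → x U d x
   4  $ S' x d U x  x c d x x $  match x
   5  $ S' x d U    c d x x $    expand U → c
   6  $ S' x d c    c d x x $    match c
   7  $ S' x d      d x x $      match d
   8  $ S' x        x x $        match x
   9  $ S'          x $          expand S' → epsilon
  10  $             x $          error: stack empty but input remains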